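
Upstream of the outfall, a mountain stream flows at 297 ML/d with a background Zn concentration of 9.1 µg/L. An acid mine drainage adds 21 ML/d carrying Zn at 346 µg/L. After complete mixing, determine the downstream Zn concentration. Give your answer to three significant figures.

Conservation of mass: C = (297.0·9.100 + 21.00·346.0) / 318.0 = 9969/318.0 = 31.35 µg/L.

31.3 µg/L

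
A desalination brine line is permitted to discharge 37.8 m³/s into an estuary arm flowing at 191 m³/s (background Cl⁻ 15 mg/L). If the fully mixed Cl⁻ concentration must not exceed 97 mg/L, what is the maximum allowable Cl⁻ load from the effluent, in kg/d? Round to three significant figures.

1670000 kg/d

Mass balance at the limit: 191.0·15.00 + 37.80·Cₑ = 228.8·97 → Cₑ = 511.3 mg/L.
Load = 37.80 m³/s × 511.3 g/m³ × 86 400 s/d = 1670000 kg/d.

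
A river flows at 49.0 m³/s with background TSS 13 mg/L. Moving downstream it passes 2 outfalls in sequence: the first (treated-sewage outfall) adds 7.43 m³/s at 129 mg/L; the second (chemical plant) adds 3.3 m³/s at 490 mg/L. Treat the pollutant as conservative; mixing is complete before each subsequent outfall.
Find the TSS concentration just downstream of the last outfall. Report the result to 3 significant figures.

53.8 mg/L

Outfall 1: combined Q = 56.43 m³/s; C = (49.00·13.00 + 7.430·129.0)/56.43 = 28.27 mg/L.
Outfall 2: combined Q = 59.73 m³/s; C = (56.43·28.27 + 3.300·490.0)/59.73 = 53.78 mg/L.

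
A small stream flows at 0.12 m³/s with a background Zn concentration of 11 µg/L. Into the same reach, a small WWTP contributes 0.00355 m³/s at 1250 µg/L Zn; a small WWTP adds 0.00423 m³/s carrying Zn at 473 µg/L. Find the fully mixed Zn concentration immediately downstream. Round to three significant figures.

60.7 µg/L

Flow-weighted average: C = (0.1200·11.00 + 0.003550·1250 + 0.004230·473.0) / 0.1278 = 7.758/0.1278 = 60.72 µg/L.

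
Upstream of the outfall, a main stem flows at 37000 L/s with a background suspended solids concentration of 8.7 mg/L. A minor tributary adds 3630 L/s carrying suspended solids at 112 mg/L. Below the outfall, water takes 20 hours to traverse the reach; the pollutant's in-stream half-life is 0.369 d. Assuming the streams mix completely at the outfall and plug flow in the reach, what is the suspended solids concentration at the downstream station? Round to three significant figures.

3.75 mg/L

Flow-weighted average: C = (37000·8.700 + 3630·112.0) / 40630 = 728500/40630 = 17.93 mg/L.
Half-life 0.369 d → k = ln 2 / 0.369 = 1.878 d⁻¹.
Applying C = C₀e^(−kt): 17.93 × 0.2090 = 3.747 mg/L.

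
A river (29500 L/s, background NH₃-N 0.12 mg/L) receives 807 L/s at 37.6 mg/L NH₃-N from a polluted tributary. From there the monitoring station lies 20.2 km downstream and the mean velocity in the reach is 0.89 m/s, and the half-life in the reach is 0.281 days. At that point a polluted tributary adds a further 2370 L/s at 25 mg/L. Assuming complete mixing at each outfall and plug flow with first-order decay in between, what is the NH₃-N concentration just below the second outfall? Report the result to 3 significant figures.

2.36 mg/L

Mass balance: C = (29500·0.1200 + 807.0·37.60) / 30310 = 33880/30310 = 1.118 mg/L; combined flow 30310 L/s.
Travel time t = 20.2·1000 / 0.89 = 22700 s = 6.305 h.
Half-life 0.281 d → k = ln 2 / 0.281 = 2.467 d⁻¹.
First-order decay: C = 1.118·exp(−k·t) = 1.118·0.5231 = 0.5848 mg/L.
At the second outfall, C = (30310·0.5848 + 2370·25.00) / (30310 + 2370) = 2.356 mg/L.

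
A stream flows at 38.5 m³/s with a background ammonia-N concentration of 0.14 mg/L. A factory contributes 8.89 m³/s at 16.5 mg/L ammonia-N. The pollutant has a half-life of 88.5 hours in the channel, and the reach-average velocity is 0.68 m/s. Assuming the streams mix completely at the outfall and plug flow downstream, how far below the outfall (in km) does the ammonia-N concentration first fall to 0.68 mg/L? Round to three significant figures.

Mass balance: C = (38.50·0.1400 + 8.890·16.50) / 47.39 = 152.1/47.39 = 3.209 mg/L.
Half-life 88.5 h → k = ln 2 / 88.5 = 0.007832 h⁻¹ = 0.1880 d⁻¹.
Set 3.209·exp(−k·t) = 0.68 → t = ln(3.209/0.68)/k = 713200 s = 198.1 h.
Distance = v·t = 0.68·713200 = 485000 m = 485.0 km.

485 km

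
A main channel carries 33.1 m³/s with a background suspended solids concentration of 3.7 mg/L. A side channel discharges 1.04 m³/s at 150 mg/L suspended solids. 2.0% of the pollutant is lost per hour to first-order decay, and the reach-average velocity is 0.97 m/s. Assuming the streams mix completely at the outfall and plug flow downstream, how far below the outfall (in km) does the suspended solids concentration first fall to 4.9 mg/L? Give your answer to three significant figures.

Flow-weighted average: C = (33.10·3.700 + 1.040·150.0) / 34.14 = 278.5/34.14 = 8.157 mg/L.
2.0%/h lost → k = −ln(1 − 0.02) = 0.02020 h⁻¹.
Set 8.157·exp(−k·t) = 4.9 → t = ln(8.157/4.9)/k = 90810 s = 25.22 h.
Distance = v·t = 0.97·90810 = 88080 m = 88.08 km.

88.1 km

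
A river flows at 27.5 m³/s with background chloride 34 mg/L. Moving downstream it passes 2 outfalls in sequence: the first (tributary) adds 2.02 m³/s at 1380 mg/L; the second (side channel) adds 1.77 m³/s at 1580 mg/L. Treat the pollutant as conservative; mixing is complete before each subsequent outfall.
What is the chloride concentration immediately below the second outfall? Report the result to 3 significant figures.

Outfall 1: combined Q = 29.52 m³/s; C = (27.50·34.00 + 2.020·1380)/29.52 = 126.1 mg/L.
Outfall 2: combined Q = 31.29 m³/s; C = (29.52·126.1 + 1.770·1580)/31.29 = 208.3 mg/L.

208 mg/L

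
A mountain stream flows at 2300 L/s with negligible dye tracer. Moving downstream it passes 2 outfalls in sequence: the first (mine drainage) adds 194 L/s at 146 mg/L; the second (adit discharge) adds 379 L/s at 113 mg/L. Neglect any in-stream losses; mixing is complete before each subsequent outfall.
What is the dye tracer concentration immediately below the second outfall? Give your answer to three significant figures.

24.8 mg/L

After outfall 1: Q = 2300 + 194.0 = 2494 L/s; C = (2300·0 + 194.0·146.0)/2494 = 11.36 mg/L.
After outfall 2: Q = 2494 + 379.0 = 2873 L/s; C = (2494·11.36 + 379.0·113.0)/2873 = 24.77 mg/L.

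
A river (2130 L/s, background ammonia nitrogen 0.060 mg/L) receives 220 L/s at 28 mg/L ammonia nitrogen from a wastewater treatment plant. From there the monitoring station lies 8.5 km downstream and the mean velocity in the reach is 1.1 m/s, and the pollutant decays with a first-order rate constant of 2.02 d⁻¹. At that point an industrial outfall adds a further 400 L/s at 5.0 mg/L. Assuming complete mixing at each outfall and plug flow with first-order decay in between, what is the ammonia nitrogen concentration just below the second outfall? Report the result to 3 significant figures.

2.64 mg/L

Mass balance: C = (2130·0.06000 + 220.0·28.00) / 2350 = 6288/2350 = 2.676 mg/L; combined flow 2350 L/s.
Travel time t = 8.5·1000 / 1.1 = 7727 s = 2.146 h.
After decay, C = 2.676 × e^(−kt) = 2.676 × 0.8347 = 2.233 mg/L.
At the second outfall, C = (2350·2.233 + 400.0·5.000) / (2350 + 400.0) = 2.636 mg/L.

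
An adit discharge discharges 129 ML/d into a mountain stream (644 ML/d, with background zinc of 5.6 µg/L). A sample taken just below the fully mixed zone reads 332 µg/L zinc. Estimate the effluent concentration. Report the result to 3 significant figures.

1960 µg/L

Mass balance: 644.0·5.600 + 129.0·Cₑ = 773.0·332.0
→ Cₑ = (773.0·332.0 − 644.0·5.600) / 129.0 = 1961 µg/L.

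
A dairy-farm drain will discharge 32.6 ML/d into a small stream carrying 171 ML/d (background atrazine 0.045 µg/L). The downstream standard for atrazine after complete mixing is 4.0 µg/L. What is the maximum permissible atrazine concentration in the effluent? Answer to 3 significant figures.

At the limit, (Qr·Cr + Qe·Cₑ)/(Qr + Qe) = 4.0:
Cₑ = (203.6·4.0 − 171.0·0.04500) / 32.60 = 24.75 µg/L.

24.7 µg/L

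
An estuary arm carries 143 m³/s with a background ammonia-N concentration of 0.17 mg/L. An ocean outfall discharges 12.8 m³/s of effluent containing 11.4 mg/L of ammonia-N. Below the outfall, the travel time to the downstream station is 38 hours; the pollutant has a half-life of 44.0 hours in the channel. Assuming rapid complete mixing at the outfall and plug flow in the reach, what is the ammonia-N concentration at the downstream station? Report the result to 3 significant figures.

Conservation of mass: C = (143.0·0.1700 + 12.80·11.40) / 155.8 = 170.2/155.8 = 1.093 mg/L.
Half-life 44.0 h → k = ln 2 / 44.0 = 0.01575 h⁻¹ = 0.3781 d⁻¹.
Decay over the reach: 1.093·exp(−kt) = 1.093·0.5496 = 0.6005 mg/L.

0.600 mg/L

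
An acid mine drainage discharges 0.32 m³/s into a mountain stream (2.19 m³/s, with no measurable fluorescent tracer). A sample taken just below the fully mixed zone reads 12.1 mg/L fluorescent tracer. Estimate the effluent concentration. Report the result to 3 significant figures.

94.9 mg/L

Mass balance: 2.190·0 + 0.3200·Cₑ = 2.510·12.10
→ Cₑ = (2.510·12.10 − 2.190·0) / 0.3200 = 94.91 mg/L.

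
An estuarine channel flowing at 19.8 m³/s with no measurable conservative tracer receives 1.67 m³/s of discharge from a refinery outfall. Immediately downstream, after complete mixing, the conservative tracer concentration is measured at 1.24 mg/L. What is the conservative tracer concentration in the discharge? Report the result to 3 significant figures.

15.9 mg/L

Mass balance: 19.80·0 + 1.670·Cₑ = 21.47·1.240
→ Cₑ = (21.47·1.240 − 19.80·0) / 1.670 = 15.94 mg/L.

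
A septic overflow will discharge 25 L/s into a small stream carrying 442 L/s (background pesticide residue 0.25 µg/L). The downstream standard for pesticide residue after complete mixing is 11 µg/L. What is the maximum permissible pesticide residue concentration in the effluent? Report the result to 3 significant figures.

At the limit, (Qr·Cr + Qe·Cₑ)/(Qr + Qe) = 11:
Cₑ = (467.0·11 − 442.0·0.2500) / 25.00 = 201.1 µg/L.

201 µg/L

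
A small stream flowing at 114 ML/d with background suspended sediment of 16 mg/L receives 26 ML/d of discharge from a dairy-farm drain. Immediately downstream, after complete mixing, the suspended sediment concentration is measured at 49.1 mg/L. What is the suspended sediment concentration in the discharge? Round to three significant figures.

Mass balance: 114.0·16.00 + 26.00·Cₑ = 140.0·49.10
→ Cₑ = (140.0·49.10 − 114.0·16.00) / 26.00 = 194.2 mg/L.

194 mg/L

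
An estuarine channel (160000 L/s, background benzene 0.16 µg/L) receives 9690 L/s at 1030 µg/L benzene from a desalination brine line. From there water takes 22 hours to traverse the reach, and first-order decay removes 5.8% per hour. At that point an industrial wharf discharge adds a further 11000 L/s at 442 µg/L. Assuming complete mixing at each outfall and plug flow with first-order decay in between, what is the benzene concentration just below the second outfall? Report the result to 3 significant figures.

Mixed concentration C = ΣQC/ΣQ = (160000·0.1600 + 9690·1030) / 169700 = 10010000/169700 = 58.97 µg/L; combined flow 169700 L/s.
5.8%/h lost → k = −ln(1 − 0.058) = 0.05975 h⁻¹.
Applying C = C₀e^(−kt): 58.97 × 0.2686 = 15.84 µg/L.
Second outfall: C = (169700·15.84 + 11000·442.0)/180700 = 41.78 µg/L.

41.8 µg/L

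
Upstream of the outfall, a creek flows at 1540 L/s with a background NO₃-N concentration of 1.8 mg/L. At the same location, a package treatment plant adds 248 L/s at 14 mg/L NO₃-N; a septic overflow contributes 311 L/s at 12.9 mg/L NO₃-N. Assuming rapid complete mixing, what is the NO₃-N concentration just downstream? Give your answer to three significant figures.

Conservation of mass: C = (1540·1.800 + 248.0·14.00 + 311.0·12.90) / 2099 = 10260/2099 = 4.886 mg/L.

4.89 mg/L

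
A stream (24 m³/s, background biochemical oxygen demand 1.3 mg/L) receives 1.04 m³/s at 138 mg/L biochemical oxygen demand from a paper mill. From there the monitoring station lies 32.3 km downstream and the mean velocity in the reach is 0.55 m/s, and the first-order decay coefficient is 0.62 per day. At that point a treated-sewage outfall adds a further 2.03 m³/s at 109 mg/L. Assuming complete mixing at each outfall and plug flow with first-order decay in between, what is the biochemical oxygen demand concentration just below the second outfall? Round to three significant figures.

12.4 mg/L

Flow-weighted average: C = (24.00·1.300 + 1.040·138.0) / 25.04 = 174.7/25.04 = 6.978 mg/L; combined flow 25.04 m³/s.
Travel time t = 32.3·1000 / 0.55 = 58730 s = 16.31 h.
After decay, C = 6.978 × e^(−kt) = 6.978 × 0.6561 = 4.578 mg/L.
Second outfall: C = (25.04·4.578 + 2.030·109.0)/27.07 = 12.41 mg/L.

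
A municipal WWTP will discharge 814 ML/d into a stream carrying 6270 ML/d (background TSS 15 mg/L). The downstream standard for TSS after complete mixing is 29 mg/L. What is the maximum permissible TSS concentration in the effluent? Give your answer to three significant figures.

At the limit, (Qr·Cr + Qe·Cₑ)/(Qr + Qe) = 29:
Cₑ = (7084·29 − 6270·15.00) / 814.0 = 136.8 mg/L.

137 mg/L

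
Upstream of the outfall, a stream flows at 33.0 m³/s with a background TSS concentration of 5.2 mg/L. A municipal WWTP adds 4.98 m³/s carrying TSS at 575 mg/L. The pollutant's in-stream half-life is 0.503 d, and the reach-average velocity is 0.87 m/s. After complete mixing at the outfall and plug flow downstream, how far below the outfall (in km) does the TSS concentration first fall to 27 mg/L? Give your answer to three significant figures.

59.2 km

Mixed concentration C = ΣQC/ΣQ = (33.00·5.200 + 4.980·575.0) / 37.98 = 3035/37.98 = 79.91 mg/L.
Half-life 0.503 d → k = ln 2 / 0.503 = 1.378 d⁻¹.
Set 79.91·exp(−k·t) = 27 → t = ln(79.91/27)/k = 68030 s = 18.90 h.
Distance = v·t = 0.87·68030 = 59190 m = 59.19 km.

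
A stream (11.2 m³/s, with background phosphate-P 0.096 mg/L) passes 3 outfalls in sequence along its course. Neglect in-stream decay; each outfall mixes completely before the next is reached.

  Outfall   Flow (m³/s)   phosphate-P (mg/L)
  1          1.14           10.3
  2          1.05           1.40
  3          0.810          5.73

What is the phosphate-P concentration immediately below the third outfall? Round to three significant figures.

1.33 mg/L

Below outfall 1: Q → 12.34 m³/s, C = (11.20·0.09600 + 1.140·10.30)/12.34 = 1.039 mg/L.
Below outfall 2: Q → 13.39 m³/s, C = (12.34·1.039 + 1.050·1.400)/13.39 = 1.067 mg/L.
Below outfall 3: Q → 14.20 m³/s, C = (13.39·1.067 + 0.8100·5.730)/14.20 = 1.333 mg/L.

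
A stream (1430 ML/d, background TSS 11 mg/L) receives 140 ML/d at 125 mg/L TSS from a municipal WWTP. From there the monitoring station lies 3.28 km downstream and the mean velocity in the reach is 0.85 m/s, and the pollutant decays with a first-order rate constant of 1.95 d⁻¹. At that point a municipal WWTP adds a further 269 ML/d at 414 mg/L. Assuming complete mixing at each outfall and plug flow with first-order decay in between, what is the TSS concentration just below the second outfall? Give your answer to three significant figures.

77.1 mg/L

After mixing, C = (1430·11.00 + 140.0·125.0) / 1570 = 33230/1570 = 21.17 mg/L; combined flow 1570 ML/d.
Travel time t = 3.28·1000 / 0.85 = 3859 s = 1.072 h.
Decay over the reach: 21.17·exp(−kt) = 21.17·0.9166 = 19.40 mg/L.
At the second outfall, C = (1570·19.40 + 269.0·414.0) / (1570 + 269.0) = 77.12 mg/L.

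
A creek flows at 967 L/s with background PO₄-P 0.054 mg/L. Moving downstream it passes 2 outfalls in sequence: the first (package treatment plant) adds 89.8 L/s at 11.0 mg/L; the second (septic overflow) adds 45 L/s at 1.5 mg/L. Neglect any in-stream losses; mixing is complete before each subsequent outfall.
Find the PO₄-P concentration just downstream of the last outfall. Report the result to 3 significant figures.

1.01 mg/L

After outfall 1: Q = 967.0 + 89.80 = 1057 L/s; C = (967.0·0.05400 + 89.80·11.00)/1057 = 0.9841 mg/L.
After outfall 2: Q = 1057 + 45.00 = 1102 L/s; C = (1057·0.9841 + 45.00·1.500)/1102 = 1.005 mg/L.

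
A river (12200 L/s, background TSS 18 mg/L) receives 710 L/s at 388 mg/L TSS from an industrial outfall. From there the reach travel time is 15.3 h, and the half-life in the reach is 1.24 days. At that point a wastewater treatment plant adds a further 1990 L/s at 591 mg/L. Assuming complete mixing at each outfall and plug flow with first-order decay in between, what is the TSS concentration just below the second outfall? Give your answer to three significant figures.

102 mg/L

After mixing, C = (12200·18.00 + 710.0·388.0) / 12910 = 495100/12910 = 38.35 mg/L; combined flow 12910 L/s.
Half-life 1.24 d → k = ln 2 / 1.24 = 0.5590 d⁻¹.
First-order decay: C = 38.35·exp(−k·t) = 38.35·0.7002 = 26.85 mg/L.
At the second outfall, C = (12910·26.85 + 1990·591.0) / (12910 + 1990) = 102.2 mg/L.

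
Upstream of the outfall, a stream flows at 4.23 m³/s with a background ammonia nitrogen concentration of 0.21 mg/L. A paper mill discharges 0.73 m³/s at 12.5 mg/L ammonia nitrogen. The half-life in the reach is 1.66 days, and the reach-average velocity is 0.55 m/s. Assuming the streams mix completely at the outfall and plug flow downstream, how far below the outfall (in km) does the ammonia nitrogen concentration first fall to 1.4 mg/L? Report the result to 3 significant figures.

41.7 km

Mass balance: C = (4.230·0.2100 + 0.7300·12.50) / 4.960 = 10.01/4.960 = 2.019 mg/L.
Half-life 1.66 d → k = ln 2 / 1.66 = 0.4176 d⁻¹.
Set 2.019·exp(−k·t) = 1.4 → t = ln(2.019/1.4)/k = 75740 s = 21.04 h.
Distance = v·t = 0.55·75740 = 41660 m = 41.66 km.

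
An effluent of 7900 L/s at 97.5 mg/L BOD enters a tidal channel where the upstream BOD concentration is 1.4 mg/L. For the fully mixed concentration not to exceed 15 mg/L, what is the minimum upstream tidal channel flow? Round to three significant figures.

Set C_mix = 15: (Q·1.400 + 7900·97.50) / (Q + 7900) = 15
→ Q = 7900·(97.50 − 15)/(15 − 1.400) = 47920 L/s.

47900 L/s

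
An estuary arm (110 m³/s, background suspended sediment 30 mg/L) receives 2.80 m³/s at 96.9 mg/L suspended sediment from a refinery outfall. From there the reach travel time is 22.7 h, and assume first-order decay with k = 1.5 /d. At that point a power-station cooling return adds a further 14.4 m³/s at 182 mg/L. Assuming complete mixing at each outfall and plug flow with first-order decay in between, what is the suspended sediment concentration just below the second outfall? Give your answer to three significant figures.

27.4 mg/L

Mass balance: C = (110.0·30.00 + 2.800·96.90) / 112.8 = 3571/112.8 = 31.66 mg/L; combined flow 112.8 m³/s.
First-order decay: C = 31.66·exp(−k·t) = 31.66·0.2420 = 7.662 mg/L.
Second outfall: C = (112.8·7.662 + 14.40·182.0)/127.2 = 27.40 mg/L.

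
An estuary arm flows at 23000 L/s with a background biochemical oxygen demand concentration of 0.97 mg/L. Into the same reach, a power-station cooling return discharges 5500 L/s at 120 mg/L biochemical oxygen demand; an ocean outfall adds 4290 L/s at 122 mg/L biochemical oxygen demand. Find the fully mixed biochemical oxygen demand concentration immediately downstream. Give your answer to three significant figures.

36.8 mg/L

Mass balance: C = (23000·0.9700 + 5500·120.0 + 4290·122.0) / 32790 = 1206000/32790 = 36.77 mg/L.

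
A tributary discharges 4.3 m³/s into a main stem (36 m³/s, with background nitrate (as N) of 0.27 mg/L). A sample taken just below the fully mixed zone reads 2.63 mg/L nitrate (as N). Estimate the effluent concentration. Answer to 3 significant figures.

22.4 mg/L

Mass balance: 36.00·0.2700 + 4.300·Cₑ = 40.30·2.630
→ Cₑ = (40.30·2.630 − 36.00·0.2700) / 4.300 = 22.39 mg/L.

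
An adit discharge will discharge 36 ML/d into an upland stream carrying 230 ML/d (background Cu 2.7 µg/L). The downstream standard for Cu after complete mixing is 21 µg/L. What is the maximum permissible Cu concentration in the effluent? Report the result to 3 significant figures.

At the limit, (Qr·Cr + Qe·Cₑ)/(Qr + Qe) = 21:
Cₑ = (266.0·21 − 230.0·2.700) / 36.00 = 137.9 µg/L.

138 µg/L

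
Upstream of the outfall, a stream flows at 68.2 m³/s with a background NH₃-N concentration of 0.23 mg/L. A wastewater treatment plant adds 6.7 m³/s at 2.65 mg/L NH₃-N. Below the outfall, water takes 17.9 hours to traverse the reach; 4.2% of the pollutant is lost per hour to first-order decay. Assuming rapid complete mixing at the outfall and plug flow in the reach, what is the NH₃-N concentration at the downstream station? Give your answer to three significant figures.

0.207 mg/L

Mass balance: C = (68.20·0.2300 + 6.700·2.650) / 74.90 = 33.44/74.90 = 0.4465 mg/L.
4.2%/h lost → k = −ln(1 − 0.042) = 0.04291 h⁻¹.
Applying C = C₀e^(−kt): 0.4465 × 0.4639 = 0.2071 mg/L.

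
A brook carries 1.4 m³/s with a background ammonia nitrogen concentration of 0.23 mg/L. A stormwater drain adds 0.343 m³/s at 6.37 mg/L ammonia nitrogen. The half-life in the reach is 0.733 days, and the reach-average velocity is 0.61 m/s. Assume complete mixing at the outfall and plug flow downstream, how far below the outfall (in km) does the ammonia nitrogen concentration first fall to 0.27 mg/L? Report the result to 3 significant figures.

After mixing, C = (1.400·0.2300 + 0.3430·6.370) / 1.743 = 2.507/1.743 = 1.438 mg/L.
Half-life 0.733 d → k = ln 2 / 0.733 = 0.9456 d⁻¹.
Set 1.438·exp(−k·t) = 0.27 → t = ln(1.438/0.27)/k = 152800 s = 42.45 h.
Distance = v·t = 0.61·152800 = 93230 m = 93.23 km.

93.2 km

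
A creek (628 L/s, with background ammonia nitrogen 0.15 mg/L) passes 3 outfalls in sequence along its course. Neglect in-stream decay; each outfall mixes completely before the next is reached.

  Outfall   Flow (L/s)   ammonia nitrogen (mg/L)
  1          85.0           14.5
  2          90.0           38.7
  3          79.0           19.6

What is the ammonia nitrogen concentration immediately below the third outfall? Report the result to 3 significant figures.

7.21 mg/L

Below outfall 1: Q → 713.0 L/s, C = (628.0·0.1500 + 85.00·14.50)/713.0 = 1.861 mg/L.
Below outfall 2: Q → 803.0 L/s, C = (713.0·1.861 + 90.00·38.70)/803.0 = 5.990 mg/L.
Below outfall 3: Q → 882.0 L/s, C = (803.0·5.990 + 79.00·19.60)/882.0 = 7.209 mg/L.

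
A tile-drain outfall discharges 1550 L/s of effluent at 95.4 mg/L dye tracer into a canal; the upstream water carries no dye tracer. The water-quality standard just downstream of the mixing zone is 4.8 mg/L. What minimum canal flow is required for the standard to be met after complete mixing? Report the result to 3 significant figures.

29300 L/s

Set C_mix = 4.8: (Q·0 + 1550·95.40) / (Q + 1550) = 4.8
→ Q = 1550·(95.40 − 4.8)/(4.8 − 0) = 29260 L/s.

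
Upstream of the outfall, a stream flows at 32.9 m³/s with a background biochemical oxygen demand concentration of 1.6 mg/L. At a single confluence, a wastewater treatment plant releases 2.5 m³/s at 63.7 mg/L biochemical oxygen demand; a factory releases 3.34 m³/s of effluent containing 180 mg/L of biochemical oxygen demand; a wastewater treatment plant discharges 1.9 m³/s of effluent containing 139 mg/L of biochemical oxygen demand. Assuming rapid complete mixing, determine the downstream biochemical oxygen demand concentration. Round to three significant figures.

After mixing, C = (32.90·1.600 + 2.500·63.70 + 3.340·180.0 + 1.900·139.0) / 40.64 = 1077/40.64 = 26.51 mg/L.

26.5 mg/L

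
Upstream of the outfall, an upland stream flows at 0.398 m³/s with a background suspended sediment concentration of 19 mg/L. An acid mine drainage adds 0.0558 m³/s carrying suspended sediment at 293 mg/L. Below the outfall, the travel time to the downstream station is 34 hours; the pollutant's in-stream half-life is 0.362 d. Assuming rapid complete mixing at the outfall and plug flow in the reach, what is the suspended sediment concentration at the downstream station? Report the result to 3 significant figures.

Mass balance: C = (0.3980·19.00 + 0.05580·293.0) / 0.4538 = 23.91/0.4538 = 52.69 mg/L.
Half-life 0.362 d → k = ln 2 / 0.362 = 1.915 d⁻¹.
After decay, C = 52.69 × e^(−kt) = 52.69 × 0.06636 = 3.497 mg/L.

3.50 mg/L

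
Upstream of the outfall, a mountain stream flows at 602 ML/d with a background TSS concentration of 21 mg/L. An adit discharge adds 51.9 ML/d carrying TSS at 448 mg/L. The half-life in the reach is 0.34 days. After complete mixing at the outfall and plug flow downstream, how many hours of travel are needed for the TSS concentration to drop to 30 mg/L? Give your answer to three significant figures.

After mixing, C = (602.0·21.00 + 51.90·448.0) / 653.9 = 35890/653.9 = 54.89 mg/L.
Half-life 0.34 d → k = ln 2 / 0.34 = 2.039 d⁻¹.
54.89·exp(−k·t) = 30 → t = ln(54.89/30)/k = 25600 s = 7.112 h.

7.11 h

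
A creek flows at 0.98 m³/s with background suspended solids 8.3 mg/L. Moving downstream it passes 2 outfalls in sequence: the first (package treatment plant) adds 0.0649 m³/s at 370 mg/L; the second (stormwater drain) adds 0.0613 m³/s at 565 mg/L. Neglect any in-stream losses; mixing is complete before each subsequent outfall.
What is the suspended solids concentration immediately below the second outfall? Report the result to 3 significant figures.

60.4 mg/L

Below outfall 1: Q → 1.045 m³/s, C = (0.9800·8.300 + 0.06490·370.0)/1.045 = 30.77 mg/L.
Below outfall 2: Q → 1.106 m³/s, C = (1.045·30.77 + 0.06130·565.0)/1.106 = 60.37 mg/L.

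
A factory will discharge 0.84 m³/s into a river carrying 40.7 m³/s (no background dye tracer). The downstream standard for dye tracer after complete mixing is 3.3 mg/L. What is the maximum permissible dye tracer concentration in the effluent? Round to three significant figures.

At the limit, (Qr·Cr + Qe·Cₑ)/(Qr + Qe) = 3.3:
Cₑ = (41.54·3.3 − 40.70·0) / 0.8400 = 163.2 mg/L.

163 mg/L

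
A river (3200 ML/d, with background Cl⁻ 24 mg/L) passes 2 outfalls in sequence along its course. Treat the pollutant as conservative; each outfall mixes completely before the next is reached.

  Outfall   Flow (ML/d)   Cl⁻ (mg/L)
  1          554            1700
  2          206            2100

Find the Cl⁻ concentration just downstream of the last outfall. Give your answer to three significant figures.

366 mg/L

Below outfall 1: Q → 3754 ML/d, C = (3200·24.00 + 554.0·1700)/3754 = 271.3 mg/L.
Below outfall 2: Q → 3960 ML/d, C = (3754·271.3 + 206.0·2100)/3960 = 366.5 mg/L.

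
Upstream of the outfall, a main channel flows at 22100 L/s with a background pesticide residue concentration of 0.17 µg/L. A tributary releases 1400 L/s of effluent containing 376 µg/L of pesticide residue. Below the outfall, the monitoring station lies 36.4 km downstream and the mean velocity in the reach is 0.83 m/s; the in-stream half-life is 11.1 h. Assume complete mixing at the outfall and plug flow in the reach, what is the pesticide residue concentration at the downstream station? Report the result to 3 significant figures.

After mixing, C = (22100·0.1700 + 1400·376.0) / 23500 = 530200/23500 = 22.56 µg/L.
Travel time t = 36.4·1000 / 0.83 = 43860 s = 12.18 h.
Half-life 11.1 h → k = ln 2 / 11.1 = 0.06245 h⁻¹ = 1.499 d⁻¹.
After decay, C = 22.56 × e^(−kt) = 22.56 × 0.4673 = 10.54 µg/L.

10.5 µg/L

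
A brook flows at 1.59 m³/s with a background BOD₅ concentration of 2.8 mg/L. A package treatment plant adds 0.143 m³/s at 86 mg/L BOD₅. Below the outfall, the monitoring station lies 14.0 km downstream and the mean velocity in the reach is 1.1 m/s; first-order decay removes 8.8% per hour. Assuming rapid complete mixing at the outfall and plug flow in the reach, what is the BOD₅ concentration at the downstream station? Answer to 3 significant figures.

Flow-weighted average: C = (1.590·2.800 + 0.1430·86.00) / 1.733 = 16.75/1.733 = 9.665 mg/L.
Travel time t = 14.0·1000 / 1.1 = 12730 s = 3.535 h.
8.8%/h lost → k = −ln(1 − 0.088) = 0.09212 h⁻¹.
After decay, C = 9.665 × e^(−kt) = 9.665 × 0.7221 = 6.979 mg/L.

6.98 mg/L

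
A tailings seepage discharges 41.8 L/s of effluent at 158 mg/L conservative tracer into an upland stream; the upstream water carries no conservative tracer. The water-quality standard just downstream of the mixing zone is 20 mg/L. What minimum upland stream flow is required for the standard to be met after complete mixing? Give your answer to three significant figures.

288 L/s

Set C_mix = 20: (Q·0 + 41.80·158.0) / (Q + 41.80) = 20
→ Q = 41.80·(158.0 − 20)/(20 − 0) = 288.4 L/s.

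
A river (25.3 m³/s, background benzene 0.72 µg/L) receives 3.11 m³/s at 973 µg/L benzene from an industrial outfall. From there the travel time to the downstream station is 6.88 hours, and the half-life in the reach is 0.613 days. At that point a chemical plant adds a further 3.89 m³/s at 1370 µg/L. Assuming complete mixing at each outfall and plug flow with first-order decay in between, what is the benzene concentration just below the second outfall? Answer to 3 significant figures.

After mixing, C = (25.30·0.7200 + 3.110·973.0) / 28.41 = 3044/28.41 = 107.2 µg/L; combined flow 28.41 m³/s.
Half-life 0.613 d → k = ln 2 / 0.613 = 1.131 d⁻¹.
Decay over the reach: 107.2·exp(−kt) = 107.2·0.7231 = 77.49 µg/L.
At the second outfall, C = (28.41·77.49 + 3.890·1370) / (28.41 + 3.890) = 233.1 µg/L.

233 µg/L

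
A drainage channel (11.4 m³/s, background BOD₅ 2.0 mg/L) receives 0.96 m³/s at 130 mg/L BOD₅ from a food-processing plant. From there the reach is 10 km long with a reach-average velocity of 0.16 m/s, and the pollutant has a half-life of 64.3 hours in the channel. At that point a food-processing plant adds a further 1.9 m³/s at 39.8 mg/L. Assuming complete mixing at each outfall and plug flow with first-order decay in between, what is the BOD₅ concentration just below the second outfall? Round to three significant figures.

Mass balance: C = (11.40·2.000 + 0.9600·130.0) / 12.36 = 147.6/12.36 = 11.94 mg/L; combined flow 12.36 m³/s.
Travel time t = 10·1000 / 0.16 = 62500 s = 17.36 h.
Half-life 64.3 h → k = ln 2 / 64.3 = 0.01078 h⁻¹ = 0.2587 d⁻¹.
After decay, C = 11.94 × e^(−kt) = 11.94 × 0.8293 = 9.904 mg/L.
At the second outfall, C = (12.36·9.904 + 1.900·39.80) / (12.36 + 1.900) = 13.89 mg/L.

13.9 mg/L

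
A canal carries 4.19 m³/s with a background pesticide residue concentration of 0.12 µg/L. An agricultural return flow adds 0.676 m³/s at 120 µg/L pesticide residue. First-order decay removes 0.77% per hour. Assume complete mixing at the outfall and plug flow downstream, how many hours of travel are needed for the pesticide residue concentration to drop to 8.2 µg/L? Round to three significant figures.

92.6 h

Mass balance: C = (4.190·0.1200 + 0.6760·120.0) / 4.866 = 81.62/4.866 = 16.77 µg/L.
0.77%/h lost → k = −ln(1 − 0.0077) = 0.007730 h⁻¹.
16.77·exp(−k·t) = 8.2 → t = ln(16.77/8.2)/k = 333300 s = 92.59 h.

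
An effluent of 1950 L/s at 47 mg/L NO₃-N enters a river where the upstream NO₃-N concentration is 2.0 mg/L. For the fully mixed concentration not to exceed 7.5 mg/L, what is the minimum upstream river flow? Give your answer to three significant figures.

14000 L/s

Set C_mix = 7.5: (Q·2.000 + 1950·47.00) / (Q + 1950) = 7.5
→ Q = 1950·(47.00 − 7.5)/(7.5 − 2.000) = 14000 L/s.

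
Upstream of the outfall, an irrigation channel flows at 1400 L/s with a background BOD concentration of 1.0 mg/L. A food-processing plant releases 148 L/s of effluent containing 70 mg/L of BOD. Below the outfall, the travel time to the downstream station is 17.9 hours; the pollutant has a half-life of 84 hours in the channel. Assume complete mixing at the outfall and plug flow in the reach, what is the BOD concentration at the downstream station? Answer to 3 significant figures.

Mixed concentration C = ΣQC/ΣQ = (1400·1.000 + 148.0·70.00) / 1548 = 11760/1548 = 7.597 mg/L.
Half-life 84 h → k = ln 2 / 84 = 0.008252 h⁻¹ = 0.1980 d⁻¹.
First-order decay: C = 7.597·exp(−k·t) = 7.597·0.8627 = 6.554 mg/L.

6.55 mg/L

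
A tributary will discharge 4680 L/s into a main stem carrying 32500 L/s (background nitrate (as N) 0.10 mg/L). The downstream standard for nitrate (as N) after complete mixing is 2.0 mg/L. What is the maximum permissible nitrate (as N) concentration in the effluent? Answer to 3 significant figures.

At the limit, (Qr·Cr + Qe·Cₑ)/(Qr + Qe) = 2.0:
Cₑ = (37180·2.0 − 32500·0.1000) / 4680 = 15.19 mg/L.

15.2 mg/L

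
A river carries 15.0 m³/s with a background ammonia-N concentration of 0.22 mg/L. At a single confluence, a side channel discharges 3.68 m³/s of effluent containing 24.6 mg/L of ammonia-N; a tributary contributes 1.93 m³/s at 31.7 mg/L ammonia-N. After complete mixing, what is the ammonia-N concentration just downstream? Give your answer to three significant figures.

7.52 mg/L

Conservation of mass: C = (15.00·0.2200 + 3.680·24.60 + 1.930·31.70) / 20.61 = 155.0/20.61 = 7.521 mg/L.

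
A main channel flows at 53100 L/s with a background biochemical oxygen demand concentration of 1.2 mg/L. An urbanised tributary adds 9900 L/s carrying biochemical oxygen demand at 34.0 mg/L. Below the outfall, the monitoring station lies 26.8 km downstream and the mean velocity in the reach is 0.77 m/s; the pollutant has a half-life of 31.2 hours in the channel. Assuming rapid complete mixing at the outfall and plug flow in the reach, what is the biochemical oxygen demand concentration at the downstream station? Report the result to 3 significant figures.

5.13 mg/L

Mass balance: C = (53100·1.200 + 9900·34.00) / 63000 = 400300/63000 = 6.354 mg/L.
Travel time t = 26.8·1000 / 0.77 = 34810 s = 9.668 h.
Half-life 31.2 h → k = ln 2 / 31.2 = 0.02222 h⁻¹ = 0.5332 d⁻¹.
Applying C = C₀e^(−kt): 6.354 × 0.8067 = 5.126 mg/L.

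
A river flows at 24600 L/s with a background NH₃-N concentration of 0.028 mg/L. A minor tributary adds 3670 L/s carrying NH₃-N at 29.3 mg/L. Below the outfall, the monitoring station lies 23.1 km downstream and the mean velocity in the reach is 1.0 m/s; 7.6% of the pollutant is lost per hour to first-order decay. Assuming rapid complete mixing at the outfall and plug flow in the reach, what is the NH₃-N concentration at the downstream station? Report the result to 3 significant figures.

Conservation of mass: C = (24600·0.02800 + 3670·29.30) / 28270 = 108200/28270 = 3.828 mg/L.
Travel time t = 23.1·1000 / 1.0 = 23100 s = 6.417 h.
7.6%/h lost → k = −ln(1 − 0.076) = 0.07904 h⁻¹.
After decay, C = 3.828 × e^(−kt) = 3.828 × 0.6022 = 2.305 mg/L.

2.31 mg/L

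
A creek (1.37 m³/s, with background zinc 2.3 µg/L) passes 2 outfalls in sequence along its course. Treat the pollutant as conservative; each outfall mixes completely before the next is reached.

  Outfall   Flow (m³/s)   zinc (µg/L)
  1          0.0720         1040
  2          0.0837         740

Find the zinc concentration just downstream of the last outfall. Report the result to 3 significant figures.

Below outfall 1: Q → 1.442 m³/s, C = (1.370·2.300 + 0.07200·1040)/1.442 = 54.11 µg/L.
Below outfall 2: Q → 1.526 m³/s, C = (1.442·54.11 + 0.08370·740.0)/1.526 = 91.74 µg/L.

91.7 µg/L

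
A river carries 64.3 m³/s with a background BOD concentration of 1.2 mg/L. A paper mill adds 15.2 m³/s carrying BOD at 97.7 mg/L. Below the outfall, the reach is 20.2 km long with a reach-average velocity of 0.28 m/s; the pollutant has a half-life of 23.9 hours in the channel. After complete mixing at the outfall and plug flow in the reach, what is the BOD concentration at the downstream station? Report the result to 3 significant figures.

11.0 mg/L

Mixed concentration C = ΣQC/ΣQ = (64.30·1.200 + 15.20·97.70) / 79.50 = 1562/79.50 = 19.65 mg/L.
Travel time t = 20.2·1000 / 0.28 = 72140 s = 20.04 h.
Half-life 23.9 h → k = ln 2 / 23.9 = 0.02900 h⁻¹ = 0.6960 d⁻¹.
Decay over the reach: 19.65·exp(−kt) = 19.65·0.5592 = 10.99 mg/L.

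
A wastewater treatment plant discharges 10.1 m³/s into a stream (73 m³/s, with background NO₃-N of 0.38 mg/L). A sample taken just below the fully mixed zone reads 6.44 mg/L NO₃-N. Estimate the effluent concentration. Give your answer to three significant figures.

50.2 mg/L

Mass balance: 73.00·0.3800 + 10.10·Cₑ = 83.10·6.440
→ Cₑ = (83.10·6.440 − 73.00·0.3800) / 10.10 = 50.24 mg/L.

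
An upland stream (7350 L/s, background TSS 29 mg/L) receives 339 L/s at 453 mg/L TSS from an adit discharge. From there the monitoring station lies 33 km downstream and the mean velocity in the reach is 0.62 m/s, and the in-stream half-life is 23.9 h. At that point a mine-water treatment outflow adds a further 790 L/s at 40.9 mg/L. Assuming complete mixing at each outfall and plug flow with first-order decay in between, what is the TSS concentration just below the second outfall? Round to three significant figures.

After mixing, C = (7350·29.00 + 339.0·453.0) / 7689 = 366700/7689 = 47.69 mg/L; combined flow 7689 L/s.
Travel time t = 33·1000 / 0.62 = 53230 s = 14.78 h.
Half-life 23.9 h → k = ln 2 / 23.9 = 0.02900 h⁻¹ = 0.6960 d⁻¹.
After decay, C = 47.69 × e^(−kt) = 47.69 × 0.6513 = 31.06 mg/L.
Second outfall: C = (7689·31.06 + 790.0·40.90)/8479 = 31.98 mg/L.

32.0 mg/L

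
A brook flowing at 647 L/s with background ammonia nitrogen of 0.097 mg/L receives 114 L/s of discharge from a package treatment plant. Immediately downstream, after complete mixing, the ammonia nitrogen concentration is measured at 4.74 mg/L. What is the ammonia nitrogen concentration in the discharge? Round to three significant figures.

Mass balance: 647.0·0.09700 + 114.0·Cₑ = 761.0·4.740
→ Cₑ = (761.0·4.740 − 647.0·0.09700) / 114.0 = 31.09 mg/L.

31.1 mg/L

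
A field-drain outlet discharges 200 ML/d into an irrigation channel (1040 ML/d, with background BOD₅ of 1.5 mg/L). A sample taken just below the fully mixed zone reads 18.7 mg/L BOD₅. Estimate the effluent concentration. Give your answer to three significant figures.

108 mg/L

Mass balance: 1040·1.500 + 200.0·Cₑ = 1240·18.70
→ Cₑ = (1240·18.70 − 1040·1.500) / 200.0 = 108.1 mg/L.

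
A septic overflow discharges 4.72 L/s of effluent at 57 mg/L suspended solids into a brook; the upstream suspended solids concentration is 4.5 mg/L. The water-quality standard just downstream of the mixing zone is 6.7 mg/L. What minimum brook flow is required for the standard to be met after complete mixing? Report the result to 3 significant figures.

Set C_mix = 6.7: (Q·4.500 + 4.720·57.00) / (Q + 4.720) = 6.7
→ Q = 4.720·(57.00 − 6.7)/(6.7 − 4.500) = 107.9 L/s.

108 L/s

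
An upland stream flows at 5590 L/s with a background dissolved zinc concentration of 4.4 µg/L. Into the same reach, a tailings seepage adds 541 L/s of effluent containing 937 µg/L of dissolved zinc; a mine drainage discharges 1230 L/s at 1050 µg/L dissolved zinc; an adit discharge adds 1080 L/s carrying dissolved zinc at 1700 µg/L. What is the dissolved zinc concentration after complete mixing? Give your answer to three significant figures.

Flow-weighted average: C = (5590·4.400 + 541.0·937.0 + 1230·1050 + 1080·1700) / 8441 = 3659000/8441 = 433.5 µg/L.

433 µg/L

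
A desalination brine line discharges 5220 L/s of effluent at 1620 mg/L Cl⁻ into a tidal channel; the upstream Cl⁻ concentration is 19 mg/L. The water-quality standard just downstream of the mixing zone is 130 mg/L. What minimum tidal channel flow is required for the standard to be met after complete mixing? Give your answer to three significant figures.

70100 L/s

Set C_mix = 130: (Q·19.00 + 5220·1620) / (Q + 5220) = 130
→ Q = 5220·(1620 − 130)/(130 − 19.00) = 70070 L/s.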